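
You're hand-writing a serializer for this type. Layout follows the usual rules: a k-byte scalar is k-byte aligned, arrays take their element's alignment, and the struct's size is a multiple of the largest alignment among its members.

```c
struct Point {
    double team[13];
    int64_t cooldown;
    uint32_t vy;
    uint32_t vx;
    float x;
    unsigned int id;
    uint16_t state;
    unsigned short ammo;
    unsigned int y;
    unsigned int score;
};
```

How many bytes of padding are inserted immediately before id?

0

0..104  team  (104B, 8-aligned)
104..112  cooldown  (8B, 8-aligned)
112..116  vy  (4B, 4-aligned)
116..120  vx  (4B, 4-aligned)
120..124  x  (4B, 4-aligned)
124..128  id  (4B, 4-aligned)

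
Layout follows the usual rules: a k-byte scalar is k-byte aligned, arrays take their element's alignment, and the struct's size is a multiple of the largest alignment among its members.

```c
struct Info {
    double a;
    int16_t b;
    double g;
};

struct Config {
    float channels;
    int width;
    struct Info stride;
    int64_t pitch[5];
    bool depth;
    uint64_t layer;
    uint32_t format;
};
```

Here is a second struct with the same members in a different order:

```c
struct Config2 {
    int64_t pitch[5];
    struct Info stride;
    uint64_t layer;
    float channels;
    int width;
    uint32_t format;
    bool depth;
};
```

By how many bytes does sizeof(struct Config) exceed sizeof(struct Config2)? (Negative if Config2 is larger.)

Info: a at 0 (size 8, align 8) → ends 8; b at 8 (size 2, align 2) → ends 10; pad 6 to align 8 for g; g at 16 (size 8, align 8) → ends 24; total 24 bytes, alignment 8
channels at 0 (size 4, align 4) → ends 4
width at 4 (size 4, align 4) → ends 8
stride at 8 (size 24, align 8) → ends 32
pitch at 32 (size 40, align 8) → ends 72
depth at 72 (size 1, align 1) → ends 73
pad 7 to align 8 for layer
layer at 80 (size 8, align 8) → ends 88
format at 88 (size 4, align 4) → ends 92
tail pad 4 to reach multiple of 8
total 96 bytes, alignment 8
— Config2 —
pitch at 0 (size 40, align 8) → ends 40
stride at 40 (size 24, align 8) → ends 64
layer at 64 (size 8, align 8) → ends 72
channels at 72 (size 4, align 4) → ends 76
width at 76 (size 4, align 4) → ends 80
format at 80 (size 4, align 4) → ends 84
depth at 84 (size 1, align 1) → ends 85
tail pad 3 to reach multiple of 8
total 88 bytes, alignment 8
96 − 88 = 8

8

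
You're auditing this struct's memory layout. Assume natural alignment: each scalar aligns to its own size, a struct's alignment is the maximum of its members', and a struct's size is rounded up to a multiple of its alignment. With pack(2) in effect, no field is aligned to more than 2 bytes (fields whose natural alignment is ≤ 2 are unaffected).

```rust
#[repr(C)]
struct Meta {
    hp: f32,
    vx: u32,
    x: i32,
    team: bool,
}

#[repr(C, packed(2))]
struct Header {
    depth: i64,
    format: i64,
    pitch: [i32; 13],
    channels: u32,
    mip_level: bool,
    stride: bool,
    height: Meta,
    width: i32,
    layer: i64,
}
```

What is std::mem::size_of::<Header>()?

102

Meta: hp at 0 (size 4, align 4) → ends 4; vx at 4 (size 4, align 4) → ends 8; x at 8 (size 4, align 4) → ends 12; team at 12 (size 1, align 1) → ends 13; tail pad 3 to reach multiple of 4; total 16 bytes, alignment 4
depth at 0 (size 8, align 2) → ends 8
format at 8 (size 8, align 2) → ends 16
pitch at 16 (size 52, align 2) → ends 68
channels at 68 (size 4, align 2) → ends 72
mip_level at 72 (size 1, align 1) → ends 73
stride at 73 (size 1, align 1) → ends 74
height at 74 (size 16, align 2) → ends 90
width at 90 (size 4, align 2) → ends 94
layer at 94 (size 8, align 2) → ends 102
total 102 bytes, alignment 2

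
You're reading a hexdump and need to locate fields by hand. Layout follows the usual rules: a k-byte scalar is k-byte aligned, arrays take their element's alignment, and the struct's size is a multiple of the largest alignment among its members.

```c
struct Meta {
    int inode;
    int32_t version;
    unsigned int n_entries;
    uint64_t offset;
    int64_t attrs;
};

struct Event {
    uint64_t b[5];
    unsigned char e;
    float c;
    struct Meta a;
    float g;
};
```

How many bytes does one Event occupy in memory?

88

Meta: inode at 0 (size 4, align 4) → ends 4; version at 4 (size 4, align 4) → ends 8; n_entries at 8 (size 4, align 4) → ends 12; pad 4 to align 8 for offset; offset at 16 (size 8, align 8) → ends 24; attrs at 24 (size 8, align 8) → ends 32; total 32 bytes, alignment 8
b at 0 (size 40, align 8) → ends 40
e at 40 (size 1, align 1) → ends 41
pad 3 to align 4 for c
c at 44 (size 4, align 4) → ends 48
a at 48 (size 32, align 8) → ends 80
g at 80 (size 4, align 4) → ends 84
tail pad 4 to reach multiple of 8
total 88 bytes, alignment 8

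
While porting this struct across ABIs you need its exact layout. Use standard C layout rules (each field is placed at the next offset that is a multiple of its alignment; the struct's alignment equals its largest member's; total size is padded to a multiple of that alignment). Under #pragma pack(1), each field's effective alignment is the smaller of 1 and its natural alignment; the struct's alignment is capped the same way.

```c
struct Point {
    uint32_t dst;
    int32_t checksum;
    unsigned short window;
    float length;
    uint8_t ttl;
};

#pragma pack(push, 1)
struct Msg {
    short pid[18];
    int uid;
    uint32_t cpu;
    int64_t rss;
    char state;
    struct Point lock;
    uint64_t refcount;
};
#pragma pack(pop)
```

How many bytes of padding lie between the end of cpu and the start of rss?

Point: @0: dst [4B, align 4] → 4; @4: checksum [4B, align 4] → 8; @8: window [2B, align 2] → 10; +2 pad (align 4); @12: length [4B, align 4] → 16; @16: ttl [1B, align 1] → 17; +3 tail pad (align 4); size 20, align 4
@0: pid [36B, align 1] → 36
@36: uid [4B, align 1] → 40
@40: cpu [4B, align 1] → 44
@44: rss [8B, align 1] → 52

0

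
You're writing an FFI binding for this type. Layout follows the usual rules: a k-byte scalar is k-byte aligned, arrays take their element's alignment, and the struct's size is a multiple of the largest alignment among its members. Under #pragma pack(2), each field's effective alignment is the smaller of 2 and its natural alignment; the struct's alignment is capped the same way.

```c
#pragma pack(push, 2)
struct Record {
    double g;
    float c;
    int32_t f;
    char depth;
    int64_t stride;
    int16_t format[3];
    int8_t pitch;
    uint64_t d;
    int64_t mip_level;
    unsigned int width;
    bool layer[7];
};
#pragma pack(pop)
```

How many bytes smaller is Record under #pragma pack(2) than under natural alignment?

10

natural layout:
  @0: g [8B, align 8] → 8
  @8: c [4B, align 4] → 12
  @12: f [4B, align 4] → 16
  @16: depth [1B, align 1] → 17
  +7 pad (align 8)
  @24: stride [8B, align 8] → 32
  @32: format [6B, align 2] → 38
  @38: pitch [1B, align 1] → 39
  +1 pad (align 8)
  @40: d [8B, align 8] → 48
  @48: mip_level [8B, align 8] → 56
  @56: width [4B, align 4] → 60
  @60: layer [7B, align 1] → 67
  +5 tail pad (align 8)
  size 72, align 8
packed(2) layout:
  @0: g [8B, align 2] → 8
  @8: c [4B, align 2] → 12
  @12: f [4B, align 2] → 16
  @16: depth [1B, align 1] → 17
  +1 pad (align 2)
  @18: stride [8B, align 2] → 26
  @26: format [6B, align 2] → 32
  @32: pitch [1B, align 1] → 33
  +1 pad (align 2)
  @34: d [8B, align 2] → 42
  @42: mip_level [8B, align 2] → 50
  @50: width [4B, align 2] → 54
  @54: layer [7B, align 1] → 61
  +1 tail pad (align 2)
  size 62, align 2
72 − 62 = 10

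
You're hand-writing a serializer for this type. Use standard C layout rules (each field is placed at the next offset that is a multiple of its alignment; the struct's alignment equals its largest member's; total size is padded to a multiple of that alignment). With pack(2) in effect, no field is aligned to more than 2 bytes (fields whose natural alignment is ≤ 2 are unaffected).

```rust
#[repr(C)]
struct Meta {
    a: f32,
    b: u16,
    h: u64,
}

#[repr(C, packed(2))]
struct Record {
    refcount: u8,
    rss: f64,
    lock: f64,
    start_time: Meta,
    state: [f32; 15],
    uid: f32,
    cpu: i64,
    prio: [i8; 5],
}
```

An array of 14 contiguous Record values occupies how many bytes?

1568

Meta: 0..4  a  (4B, 4-aligned); 4..6  b  (2B, 2-aligned); 6..8  -- padding (2B); 8..16  h  (8B, 8-aligned); sizeof = 16, alignof = 8
0..1  refcount  (1B, 1-aligned)
1..2  -- padding (1B)
2..10  rss  (8B, 2-aligned)
10..18  lock  (8B, 2-aligned)
18..34  start_time  (16B, 2-aligned)
34..94  state  (60B, 2-aligned)
94..98  uid  (4B, 2-aligned)
98..106  cpu  (8B, 2-aligned)
106..111  prio  (5B, 1-aligned)
111..112  -- tail padding (1B)
sizeof = 112, alignof = 2
array of 14: 14 × 112 = 1568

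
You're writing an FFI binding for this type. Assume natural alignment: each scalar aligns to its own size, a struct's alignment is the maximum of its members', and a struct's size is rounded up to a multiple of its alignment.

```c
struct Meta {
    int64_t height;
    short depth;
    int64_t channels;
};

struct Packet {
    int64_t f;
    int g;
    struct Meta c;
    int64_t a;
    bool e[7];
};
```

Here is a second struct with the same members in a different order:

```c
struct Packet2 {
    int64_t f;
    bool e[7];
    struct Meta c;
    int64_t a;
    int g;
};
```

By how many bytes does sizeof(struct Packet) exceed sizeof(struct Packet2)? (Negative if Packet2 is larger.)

0

Meta: @0: height [8B, align 8] → 8; @8: depth [2B, align 2] → 10; +6 pad (align 8); @16: channels [8B, align 8] → 24; size 24, align 8
@0: f [8B, align 8] → 8
@8: g [4B, align 4] → 12
+4 pad (align 8)
@16: c [24B, align 8] → 40
@40: a [8B, align 8] → 48
@48: e [7B, align 1] → 55
+1 tail pad (align 8)
size 56, align 8
— Packet2 —
@0: f [8B, align 8] → 8
@8: e [7B, align 1] → 15
+1 pad (align 8)
@16: c [24B, align 8] → 40
@40: a [8B, align 8] → 48
@48: g [4B, align 4] → 52
+4 tail pad (align 8)
size 56, align 8
56 − 56 = 0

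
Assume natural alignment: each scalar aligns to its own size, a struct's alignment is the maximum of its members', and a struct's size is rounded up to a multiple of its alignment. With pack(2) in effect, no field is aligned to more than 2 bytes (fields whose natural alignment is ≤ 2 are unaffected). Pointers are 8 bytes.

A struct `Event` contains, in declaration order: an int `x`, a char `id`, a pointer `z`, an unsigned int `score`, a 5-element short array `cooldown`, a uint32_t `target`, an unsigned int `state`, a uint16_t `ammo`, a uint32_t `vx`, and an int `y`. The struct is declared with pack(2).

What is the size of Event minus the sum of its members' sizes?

1

x at 0 (size 4, align 2) → ends 4
id at 4 (size 1, align 1) → ends 5
pad 1 to align 2 for z
z at 6 (size 8, align 2) → ends 14
score at 14 (size 4, align 2) → ends 18
cooldown at 18 (size 10, align 2) → ends 28
target at 28 (size 4, align 2) → ends 32
state at 32 (size 4, align 2) → ends 36
ammo at 36 (size 2, align 2) → ends 38
vx at 38 (size 4, align 2) → ends 42
y at 42 (size 4, align 2) → ends 46
total 46 bytes, alignment 2
data bytes 45, size 46 → padding 1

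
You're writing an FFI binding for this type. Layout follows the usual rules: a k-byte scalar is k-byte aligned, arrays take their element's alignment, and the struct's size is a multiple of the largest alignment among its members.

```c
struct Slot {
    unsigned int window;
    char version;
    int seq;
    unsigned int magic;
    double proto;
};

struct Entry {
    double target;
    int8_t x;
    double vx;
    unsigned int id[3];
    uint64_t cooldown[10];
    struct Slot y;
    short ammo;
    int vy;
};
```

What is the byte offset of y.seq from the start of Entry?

128

Slot: window at 0 (size 4, align 4) → ends 4; version at 4 (size 1, align 1) → ends 5; pad 3 to align 4 for seq; seq at 8 (size 4, align 4) → ends 12; magic at 12 (size 4, align 4) → ends 16; proto at 16 (size 8, align 8) → ends 24; total 24 bytes, alignment 8
target at 0 (size 8, align 8) → ends 8
x at 8 (size 1, align 1) → ends 9
pad 7 to align 8 for vx
vx at 16 (size 8, align 8) → ends 24
id at 24 (size 12, align 4) → ends 36
pad 4 to align 8 for cooldown
cooldown at 40 (size 80, align 8) → ends 120
y at 120 (size 24, align 8) → ends 144
within Slot: seq at 8
120 + 8 = 128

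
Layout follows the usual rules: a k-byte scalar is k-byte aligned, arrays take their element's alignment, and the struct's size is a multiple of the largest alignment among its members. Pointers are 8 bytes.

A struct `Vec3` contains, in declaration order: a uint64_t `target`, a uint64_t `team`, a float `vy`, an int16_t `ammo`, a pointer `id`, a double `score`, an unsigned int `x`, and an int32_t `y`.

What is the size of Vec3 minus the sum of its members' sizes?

target at 0 (size 8, align 8) → ends 8
team at 8 (size 8, align 8) → ends 16
vy at 16 (size 4, align 4) → ends 20
ammo at 20 (size 2, align 2) → ends 22
pad 2 to align 8 for id
id at 24 (size 8, align 8) → ends 32
score at 32 (size 8, align 8) → ends 40
x at 40 (size 4, align 4) → ends 44
y at 44 (size 4, align 4) → ends 48
total 48 bytes, alignment 8
data bytes 46, size 48 → padding 2

2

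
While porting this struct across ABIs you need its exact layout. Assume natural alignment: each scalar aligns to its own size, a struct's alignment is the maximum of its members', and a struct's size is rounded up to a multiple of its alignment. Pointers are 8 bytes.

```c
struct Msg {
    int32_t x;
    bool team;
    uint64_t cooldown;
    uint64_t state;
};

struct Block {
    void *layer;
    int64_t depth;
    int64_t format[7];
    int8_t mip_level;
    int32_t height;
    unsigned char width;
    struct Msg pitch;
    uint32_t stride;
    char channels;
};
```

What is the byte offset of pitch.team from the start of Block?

92

Msg: x at 0 (size 4, align 4) → ends 4; team at 4 (size 1, align 1) → ends 5; pad 3 to align 8 for cooldown; cooldown at 8 (size 8, align 8) → ends 16; state at 16 (size 8, align 8) → ends 24; total 24 bytes, alignment 8
layer at 0 (size 8, align 8) → ends 8
depth at 8 (size 8, align 8) → ends 16
format at 16 (size 56, align 8) → ends 72
mip_level at 72 (size 1, align 1) → ends 73
pad 3 to align 4 for height
height at 76 (size 4, align 4) → ends 80
width at 80 (size 1, align 1) → ends 81
pad 7 to align 8 for pitch
pitch at 88 (size 24, align 8) → ends 112
within Msg: team at 4
88 + 4 = 92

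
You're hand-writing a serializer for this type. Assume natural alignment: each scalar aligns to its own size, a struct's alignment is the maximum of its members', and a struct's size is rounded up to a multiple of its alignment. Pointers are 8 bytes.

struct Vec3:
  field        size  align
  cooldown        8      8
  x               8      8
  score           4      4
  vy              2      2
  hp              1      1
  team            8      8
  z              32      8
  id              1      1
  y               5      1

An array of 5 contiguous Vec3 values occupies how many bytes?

@0: cooldown [8B, align 8] → 8
@8: x [8B, align 8] → 16
@16: score [4B, align 4] → 20
@20: vy [2B, align 2] → 22
@22: hp [1B, align 1] → 23
+1 pad (align 8)
@24: team [8B, align 8] → 32
@32: z [32B, align 8] → 64
@64: id [1B, align 1] → 65
@65: y [5B, align 1] → 70
+2 tail pad (align 8)
size 72, align 8
array of 5: 5 × 72 = 360

360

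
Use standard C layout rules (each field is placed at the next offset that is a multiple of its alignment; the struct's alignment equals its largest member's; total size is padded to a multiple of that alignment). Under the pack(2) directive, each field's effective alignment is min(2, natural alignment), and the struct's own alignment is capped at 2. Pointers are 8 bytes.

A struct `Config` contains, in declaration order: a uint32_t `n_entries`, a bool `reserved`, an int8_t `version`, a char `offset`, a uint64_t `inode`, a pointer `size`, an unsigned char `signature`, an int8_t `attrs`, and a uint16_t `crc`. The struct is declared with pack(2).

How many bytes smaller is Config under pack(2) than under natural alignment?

4

natural layout:
  @0: n_entries [4B, align 4] → 4
  @4: reserved [1B, align 1] → 5
  @5: version [1B, align 1] → 6
  @6: offset [1B, align 1] → 7
  +1 pad (align 8)
  @8: inode [8B, align 8] → 16
  @16: size [8B, align 8] → 24
  @24: signature [1B, align 1] → 25
  @25: attrs [1B, align 1] → 26
  @26: crc [2B, align 2] → 28
  +4 tail pad (align 8)
  size 32, align 8
packed(2) layout:
  @0: n_entries [4B, align 2] → 4
  @4: reserved [1B, align 1] → 5
  @5: version [1B, align 1] → 6
  @6: offset [1B, align 1] → 7
  +1 pad (align 2)
  @8: inode [8B, align 2] → 16
  @16: size [8B, align 2] → 24
  @24: signature [1B, align 1] → 25
  @25: attrs [1B, align 1] → 26
  @26: crc [2B, align 2] → 28
  size 28, align 2
32 − 28 = 4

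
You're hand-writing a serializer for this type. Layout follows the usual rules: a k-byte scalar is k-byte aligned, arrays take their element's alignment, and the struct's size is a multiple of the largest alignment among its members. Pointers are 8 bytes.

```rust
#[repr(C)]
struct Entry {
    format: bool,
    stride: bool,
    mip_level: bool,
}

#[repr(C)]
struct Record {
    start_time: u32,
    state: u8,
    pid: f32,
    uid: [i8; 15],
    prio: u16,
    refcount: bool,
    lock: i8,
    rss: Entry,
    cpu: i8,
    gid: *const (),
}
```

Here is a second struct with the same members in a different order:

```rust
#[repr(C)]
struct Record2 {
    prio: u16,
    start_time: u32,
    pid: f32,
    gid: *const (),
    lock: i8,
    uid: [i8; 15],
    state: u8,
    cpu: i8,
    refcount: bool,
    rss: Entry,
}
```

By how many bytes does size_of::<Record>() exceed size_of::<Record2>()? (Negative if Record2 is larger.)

Entry: format at 0 (size 1, align 1) → ends 1; stride at 1 (size 1, align 1) → ends 2; mip_level at 2 (size 1, align 1) → ends 3; total 3 bytes, alignment 1
start_time at 0 (size 4, align 4) → ends 4
state at 4 (size 1, align 1) → ends 5
pad 3 to align 4 for pid
pid at 8 (size 4, align 4) → ends 12
uid at 12 (size 15, align 1) → ends 27
pad 1 to align 2 for prio
prio at 28 (size 2, align 2) → ends 30
refcount at 30 (size 1, align 1) → ends 31
lock at 31 (size 1, align 1) → ends 32
rss at 32 (size 3, align 1) → ends 35
cpu at 35 (size 1, align 1) → ends 36
pad 4 to align 8 for gid
gid at 40 (size 8, align 8) → ends 48
total 48 bytes, alignment 8
— Record2 —
prio at 0 (size 2, align 2) → ends 2
pad 2 to align 4 for start_time
start_time at 4 (size 4, align 4) → ends 8
pid at 8 (size 4, align 4) → ends 12
pad 4 to align 8 for gid
gid at 16 (size 8, align 8) → ends 24
lock at 24 (size 1, align 1) → ends 25
uid at 25 (size 15, align 1) → ends 40
state at 40 (size 1, align 1) → ends 41
cpu at 41 (size 1, align 1) → ends 42
refcount at 42 (size 1, align 1) → ends 43
rss at 43 (size 3, align 1) → ends 46
tail pad 2 to reach multiple of 8
total 48 bytes, alignment 8
48 − 48 = 0

0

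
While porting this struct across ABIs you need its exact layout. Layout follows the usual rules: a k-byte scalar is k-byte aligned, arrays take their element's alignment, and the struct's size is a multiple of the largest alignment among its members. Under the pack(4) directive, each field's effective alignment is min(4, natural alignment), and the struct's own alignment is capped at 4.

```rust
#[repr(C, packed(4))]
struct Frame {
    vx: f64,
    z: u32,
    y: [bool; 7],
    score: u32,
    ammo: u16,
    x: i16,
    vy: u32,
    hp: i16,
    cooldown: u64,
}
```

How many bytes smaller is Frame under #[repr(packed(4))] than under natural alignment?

natural layout:
  @0: vx [8B, align 8] → 8
  @8: z [4B, align 4] → 12
  @12: y [7B, align 1] → 19
  +1 pad (align 4)
  @20: score [4B, align 4] → 24
  @24: ammo [2B, align 2] → 26
  @26: x [2B, align 2] → 28
  @28: vy [4B, align 4] → 32
  @32: hp [2B, align 2] → 34
  +6 pad (align 8)
  @40: cooldown [8B, align 8] → 48
  size 48, align 8
packed(4) layout:
  @0: vx [8B, align 4] → 8
  @8: z [4B, align 4] → 12
  @12: y [7B, align 1] → 19
  +1 pad (align 4)
  @20: score [4B, align 4] → 24
  @24: ammo [2B, align 2] → 26
  @26: x [2B, align 2] → 28
  @28: vy [4B, align 4] → 32
  @32: hp [2B, align 2] → 34
  +2 pad (align 4)
  @36: cooldown [8B, align 4] → 44
  size 44, align 4
48 − 44 = 4

4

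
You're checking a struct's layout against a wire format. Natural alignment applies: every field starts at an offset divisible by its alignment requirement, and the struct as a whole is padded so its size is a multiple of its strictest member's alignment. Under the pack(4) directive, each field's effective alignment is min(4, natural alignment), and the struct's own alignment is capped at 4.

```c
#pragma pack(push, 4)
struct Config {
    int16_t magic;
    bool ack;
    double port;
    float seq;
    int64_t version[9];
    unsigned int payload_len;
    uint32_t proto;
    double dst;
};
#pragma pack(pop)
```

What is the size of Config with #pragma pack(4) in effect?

magic at 0 (size 2, align 2) → ends 2
ack at 2 (size 1, align 1) → ends 3
pad 1 to align 4 for port
port at 4 (size 8, align 4) → ends 12
seq at 12 (size 4, align 4) → ends 16
version at 16 (size 72, align 4) → ends 88
payload_len at 88 (size 4, align 4) → ends 92
proto at 92 (size 4, align 4) → ends 96
dst at 96 (size 8, align 4) → ends 104
total 104 bytes, alignment 4

104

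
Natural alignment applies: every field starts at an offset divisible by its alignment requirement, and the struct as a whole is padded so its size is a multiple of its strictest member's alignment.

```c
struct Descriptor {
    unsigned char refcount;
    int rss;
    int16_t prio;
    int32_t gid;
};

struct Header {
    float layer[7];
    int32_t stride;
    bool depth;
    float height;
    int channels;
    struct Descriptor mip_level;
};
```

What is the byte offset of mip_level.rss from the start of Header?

48

Descriptor: 0..1  refcount  (1B, 1-aligned); 1..4  -- padding (3B); 4..8  rss  (4B, 4-aligned); 8..10  prio  (2B, 2-aligned); 10..12  -- padding (2B); 12..16  gid  (4B, 4-aligned); sizeof = 16, alignof = 4
0..28  layer  (28B, 4-aligned)
28..32  stride  (4B, 4-aligned)
32..33  depth  (1B, 1-aligned)
33..36  -- padding (3B)
36..40  height  (4B, 4-aligned)
40..44  channels  (4B, 4-aligned)
44..60  mip_level  (16B, 4-aligned)
within Descriptor: rss at 4
44 + 4 = 48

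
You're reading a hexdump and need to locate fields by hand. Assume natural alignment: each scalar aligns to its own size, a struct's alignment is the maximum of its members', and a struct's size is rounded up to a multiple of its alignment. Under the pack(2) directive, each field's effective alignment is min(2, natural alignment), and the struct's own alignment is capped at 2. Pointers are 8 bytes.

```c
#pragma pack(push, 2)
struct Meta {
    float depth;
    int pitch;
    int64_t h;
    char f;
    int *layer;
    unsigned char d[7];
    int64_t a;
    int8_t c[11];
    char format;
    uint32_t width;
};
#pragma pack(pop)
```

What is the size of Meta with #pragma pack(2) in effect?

58

@0: depth [4B, align 2] → 4
@4: pitch [4B, align 2] → 8
@8: h [8B, align 2] → 16
@16: f [1B, align 1] → 17
+1 pad (align 2)
@18: layer [8B, align 2] → 26
@26: d [7B, align 1] → 33
+1 pad (align 2)
@34: a [8B, align 2] → 42
@42: c [11B, align 1] → 53
@53: format [1B, align 1] → 54
@54: width [4B, align 2] → 58
size 58, align 2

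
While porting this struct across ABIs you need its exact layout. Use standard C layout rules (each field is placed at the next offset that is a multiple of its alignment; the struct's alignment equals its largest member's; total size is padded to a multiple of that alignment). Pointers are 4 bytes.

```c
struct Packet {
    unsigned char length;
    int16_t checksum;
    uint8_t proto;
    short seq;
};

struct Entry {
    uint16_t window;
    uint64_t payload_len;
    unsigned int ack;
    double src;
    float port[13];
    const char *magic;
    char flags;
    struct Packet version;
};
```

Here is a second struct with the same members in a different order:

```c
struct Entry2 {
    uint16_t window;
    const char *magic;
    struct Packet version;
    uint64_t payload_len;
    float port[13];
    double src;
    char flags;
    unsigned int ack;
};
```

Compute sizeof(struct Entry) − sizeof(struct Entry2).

8

Packet: length at 0 (size 1, align 1) → ends 1; pad 1 to align 2 for checksum; checksum at 2 (size 2, align 2) → ends 4; proto at 4 (size 1, align 1) → ends 5; pad 1 to align 2 for seq; seq at 6 (size 2, align 2) → ends 8; total 8 bytes, alignment 2
window at 0 (size 2, align 2) → ends 2
pad 6 to align 8 for payload_len
payload_len at 8 (size 8, align 8) → ends 16
ack at 16 (size 4, align 4) → ends 20
pad 4 to align 8 for src
src at 24 (size 8, align 8) → ends 32
port at 32 (size 52, align 4) → ends 84
magic at 84 (size 4, align 4) → ends 88
flags at 88 (size 1, align 1) → ends 89
pad 1 to align 2 for version
version at 90 (size 8, align 2) → ends 98
tail pad 6 to reach multiple of 8
total 104 bytes, alignment 8
— Entry2 —
window at 0 (size 2, align 2) → ends 2
pad 2 to align 4 for magic
magic at 4 (size 4, align 4) → ends 8
version at 8 (size 8, align 2) → ends 16
payload_len at 16 (size 8, align 8) → ends 24
port at 24 (size 52, align 4) → ends 76
pad 4 to align 8 for src
src at 80 (size 8, align 8) → ends 88
flags at 88 (size 1, align 1) → ends 89
pad 3 to align 4 for ack
ack at 92 (size 4, align 4) → ends 96
total 96 bytes, alignment 8
104 − 96 = 8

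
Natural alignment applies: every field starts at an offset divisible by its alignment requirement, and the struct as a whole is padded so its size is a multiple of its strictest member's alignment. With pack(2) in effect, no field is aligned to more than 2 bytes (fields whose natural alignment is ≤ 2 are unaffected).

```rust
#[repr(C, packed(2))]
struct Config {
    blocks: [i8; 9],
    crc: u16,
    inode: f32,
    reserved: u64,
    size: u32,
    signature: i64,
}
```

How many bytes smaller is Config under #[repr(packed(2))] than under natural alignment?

natural layout:
  0..9  blocks  (9B, 1-aligned)
  9..10  -- padding (1B)
  10..12  crc  (2B, 2-aligned)
  12..16  inode  (4B, 4-aligned)
  16..24  reserved  (8B, 8-aligned)
  24..28  size  (4B, 4-aligned)
  28..32  -- padding (4B)
  32..40  signature  (8B, 8-aligned)
  sizeof = 40, alignof = 8
packed(2) layout:
  0..9  blocks  (9B, 1-aligned)
  9..10  -- padding (1B)
  10..12  crc  (2B, 2-aligned)
  12..16  inode  (4B, 2-aligned)
  16..24  reserved  (8B, 2-aligned)
  24..28  size  (4B, 2-aligned)
  28..36  signature  (8B, 2-aligned)
  sizeof = 36, alignof = 2
40 − 36 = 4

4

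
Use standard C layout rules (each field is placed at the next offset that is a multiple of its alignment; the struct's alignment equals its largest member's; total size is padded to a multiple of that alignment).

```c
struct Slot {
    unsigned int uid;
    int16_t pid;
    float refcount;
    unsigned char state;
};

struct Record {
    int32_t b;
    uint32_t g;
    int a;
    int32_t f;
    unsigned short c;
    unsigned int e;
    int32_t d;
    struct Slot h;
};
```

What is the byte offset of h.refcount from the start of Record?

36

Slot: @0: uid [4B, align 4] → 4; @4: pid [2B, align 2] → 6; +2 pad (align 4); @8: refcount [4B, align 4] → 12; @12: state [1B, align 1] → 13; +3 tail pad (align 4); size 16, align 4
@0: b [4B, align 4] → 4
@4: g [4B, align 4] → 8
@8: a [4B, align 4] → 12
@12: f [4B, align 4] → 16
@16: c [2B, align 2] → 18
+2 pad (align 4)
@20: e [4B, align 4] → 24
@24: d [4B, align 4] → 28
@28: h [16B, align 4] → 44
within Slot: refcount at 8
28 + 8 = 36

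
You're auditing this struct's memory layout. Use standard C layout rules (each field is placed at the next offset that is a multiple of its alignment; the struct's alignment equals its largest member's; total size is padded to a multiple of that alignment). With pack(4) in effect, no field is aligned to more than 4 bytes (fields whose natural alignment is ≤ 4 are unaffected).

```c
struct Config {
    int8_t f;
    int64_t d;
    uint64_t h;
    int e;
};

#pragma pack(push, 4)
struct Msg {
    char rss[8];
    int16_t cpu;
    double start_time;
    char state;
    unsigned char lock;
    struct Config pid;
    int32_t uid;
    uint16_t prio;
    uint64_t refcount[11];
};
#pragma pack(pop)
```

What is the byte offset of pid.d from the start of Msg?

32

Config: @0: f [1B, align 1] → 1; +7 pad (align 8); @8: d [8B, align 8] → 16; @16: h [8B, align 8] → 24; @24: e [4B, align 4] → 28; +4 tail pad (align 8); size 32, align 8
@0: rss [8B, align 1] → 8
@8: cpu [2B, align 2] → 10
+2 pad (align 4)
@12: start_time [8B, align 4] → 20
@20: state [1B, align 1] → 21
@21: lock [1B, align 1] → 22
+2 pad (align 4)
@24: pid [32B, align 4] → 56
within Config: d at 8
24 + 8 = 32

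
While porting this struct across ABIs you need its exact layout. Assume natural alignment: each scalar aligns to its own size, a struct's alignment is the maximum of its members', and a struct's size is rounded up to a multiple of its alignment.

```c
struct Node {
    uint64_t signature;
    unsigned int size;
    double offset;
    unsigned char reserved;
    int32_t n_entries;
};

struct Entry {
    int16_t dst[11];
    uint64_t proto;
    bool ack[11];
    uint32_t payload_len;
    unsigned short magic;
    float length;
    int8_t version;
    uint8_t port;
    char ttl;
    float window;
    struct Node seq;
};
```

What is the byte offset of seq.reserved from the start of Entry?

88

Node: signature at 0 (size 8, align 8) → ends 8; size at 8 (size 4, align 4) → ends 12; pad 4 to align 8 for offset; offset at 16 (size 8, align 8) → ends 24; reserved at 24 (size 1, align 1) → ends 25; pad 3 to align 4 for n_entries; n_entries at 28 (size 4, align 4) → ends 32; total 32 bytes, alignment 8
dst at 0 (size 22, align 2) → ends 22
pad 2 to align 8 for proto
proto at 24 (size 8, align 8) → ends 32
ack at 32 (size 11, align 1) → ends 43
pad 1 to align 4 for payload_len
payload_len at 44 (size 4, align 4) → ends 48
magic at 48 (size 2, align 2) → ends 50
pad 2 to align 4 for length
length at 52 (size 4, align 4) → ends 56
version at 56 (size 1, align 1) → ends 57
port at 57 (size 1, align 1) → ends 58
ttl at 58 (size 1, align 1) → ends 59
pad 1 to align 4 for window
window at 60 (size 4, align 4) → ends 64
seq at 64 (size 32, align 8) → ends 96
within Node: reserved at 24
64 + 24 = 88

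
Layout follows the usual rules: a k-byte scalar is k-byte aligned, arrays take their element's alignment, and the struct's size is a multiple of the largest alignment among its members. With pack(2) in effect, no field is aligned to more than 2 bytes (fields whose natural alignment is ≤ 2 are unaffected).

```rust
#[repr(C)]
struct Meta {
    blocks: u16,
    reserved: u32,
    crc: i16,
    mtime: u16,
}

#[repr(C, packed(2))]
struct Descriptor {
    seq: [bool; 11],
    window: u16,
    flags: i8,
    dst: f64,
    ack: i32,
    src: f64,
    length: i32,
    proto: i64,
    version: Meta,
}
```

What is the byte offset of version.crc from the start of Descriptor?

56

Meta: 0..2  blocks  (2B, 2-aligned); 2..4  -- padding (2B); 4..8  reserved  (4B, 4-aligned); 8..10  crc  (2B, 2-aligned); 10..12  mtime  (2B, 2-aligned); sizeof = 12, alignof = 4
0..11  seq  (11B, 1-aligned)
11..12  -- padding (1B)
12..14  window  (2B, 2-aligned)
14..15  flags  (1B, 1-aligned)
15..16  -- padding (1B)
16..24  dst  (8B, 2-aligned)
24..28  ack  (4B, 2-aligned)
28..36  src  (8B, 2-aligned)
36..40  length  (4B, 2-aligned)
40..48  proto  (8B, 2-aligned)
48..60  version  (12B, 2-aligned)
within Meta: crc at 8
48 + 8 = 56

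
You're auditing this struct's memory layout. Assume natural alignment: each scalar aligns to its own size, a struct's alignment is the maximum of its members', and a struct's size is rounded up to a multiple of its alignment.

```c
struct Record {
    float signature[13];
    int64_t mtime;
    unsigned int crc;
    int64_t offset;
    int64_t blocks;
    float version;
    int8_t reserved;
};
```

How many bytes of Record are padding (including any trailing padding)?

11

signature at 0 (size 52, align 4) → ends 52
pad 4 to align 8 for mtime
mtime at 56 (size 8, align 8) → ends 64
crc at 64 (size 4, align 4) → ends 68
pad 4 to align 8 for offset
offset at 72 (size 8, align 8) → ends 80
blocks at 80 (size 8, align 8) → ends 88
version at 88 (size 4, align 4) → ends 92
reserved at 92 (size 1, align 1) → ends 93
tail pad 3 to reach multiple of 8
total 96 bytes, alignment 8
data bytes 85, size 96 → padding 11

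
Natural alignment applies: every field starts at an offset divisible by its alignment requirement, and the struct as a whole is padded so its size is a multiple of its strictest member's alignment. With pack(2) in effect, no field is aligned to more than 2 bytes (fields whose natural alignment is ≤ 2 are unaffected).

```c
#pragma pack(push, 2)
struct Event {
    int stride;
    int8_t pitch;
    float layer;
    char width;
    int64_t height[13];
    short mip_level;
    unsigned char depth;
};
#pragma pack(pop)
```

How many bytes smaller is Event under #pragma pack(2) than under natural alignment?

natural layout:
  @0: stride [4B, align 4] → 4
  @4: pitch [1B, align 1] → 5
  +3 pad (align 4)
  @8: layer [4B, align 4] → 12
  @12: width [1B, align 1] → 13
  +3 pad (align 8)
  @16: height [104B, align 8] → 120
  @120: mip_level [2B, align 2] → 122
  @122: depth [1B, align 1] → 123
  +5 tail pad (align 8)
  size 128, align 8
packed(2) layout:
  @0: stride [4B, align 2] → 4
  @4: pitch [1B, align 1] → 5
  +1 pad (align 2)
  @6: layer [4B, align 2] → 10
  @10: width [1B, align 1] → 11
  +1 pad (align 2)
  @12: height [104B, align 2] → 116
  @116: mip_level [2B, align 2] → 118
  @118: depth [1B, align 1] → 119
  +1 tail pad (align 2)
  size 120, align 2
128 − 120 = 8

8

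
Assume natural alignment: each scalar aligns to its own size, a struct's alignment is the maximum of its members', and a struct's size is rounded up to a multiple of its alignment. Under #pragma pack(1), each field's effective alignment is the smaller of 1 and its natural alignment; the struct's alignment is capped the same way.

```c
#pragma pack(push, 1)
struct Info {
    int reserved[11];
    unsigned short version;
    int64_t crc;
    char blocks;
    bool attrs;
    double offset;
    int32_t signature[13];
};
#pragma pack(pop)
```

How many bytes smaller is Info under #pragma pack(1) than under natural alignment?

12

natural layout:
  @0: reserved [44B, align 4] → 44
  @44: version [2B, align 2] → 46
  +2 pad (align 8)
  @48: crc [8B, align 8] → 56
  @56: blocks [1B, align 1] → 57
  @57: attrs [1B, align 1] → 58
  +6 pad (align 8)
  @64: offset [8B, align 8] → 72
  @72: signature [52B, align 4] → 124
  +4 tail pad (align 8)
  size 128, align 8
packed(1) layout:
  @0: reserved [44B, align 1] → 44
  @44: version [2B, align 1] → 46
  @46: crc [8B, align 1] → 54
  @54: blocks [1B, align 1] → 55
  @55: attrs [1B, align 1] → 56
  @56: offset [8B, align 1] → 64
  @64: signature [52B, align 1] → 116
  size 116, align 1
128 − 116 = 12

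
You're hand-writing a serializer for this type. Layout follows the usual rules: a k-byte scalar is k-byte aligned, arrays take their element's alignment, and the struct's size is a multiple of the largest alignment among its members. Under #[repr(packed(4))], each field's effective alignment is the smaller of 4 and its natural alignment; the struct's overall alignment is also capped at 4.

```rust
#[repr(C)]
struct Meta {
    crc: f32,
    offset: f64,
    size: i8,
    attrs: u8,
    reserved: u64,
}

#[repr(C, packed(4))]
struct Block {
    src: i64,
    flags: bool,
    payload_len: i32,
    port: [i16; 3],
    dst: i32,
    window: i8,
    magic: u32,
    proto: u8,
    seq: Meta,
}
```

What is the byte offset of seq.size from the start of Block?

Meta: 0..4  crc  (4B, 4-aligned); 4..8  -- padding (4B); 8..16  offset  (8B, 8-aligned); 16..17  size  (1B, 1-aligned); 17..18  attrs  (1B, 1-aligned); 18..24  -- padding (6B); 24..32  reserved  (8B, 8-aligned); sizeof = 32, alignof = 8
0..8  src  (8B, 4-aligned)
8..9  flags  (1B, 1-aligned)
9..12  -- padding (3B)
12..16  payload_len  (4B, 4-aligned)
16..22  port  (6B, 2-aligned)
22..24  -- padding (2B)
24..28  dst  (4B, 4-aligned)
28..29  window  (1B, 1-aligned)
29..32  -- padding (3B)
32..36  magic  (4B, 4-aligned)
36..37  proto  (1B, 1-aligned)
37..40  -- padding (3B)
40..72  seq  (32B, 4-aligned)
within Meta: size at 16
40 + 16 = 56

56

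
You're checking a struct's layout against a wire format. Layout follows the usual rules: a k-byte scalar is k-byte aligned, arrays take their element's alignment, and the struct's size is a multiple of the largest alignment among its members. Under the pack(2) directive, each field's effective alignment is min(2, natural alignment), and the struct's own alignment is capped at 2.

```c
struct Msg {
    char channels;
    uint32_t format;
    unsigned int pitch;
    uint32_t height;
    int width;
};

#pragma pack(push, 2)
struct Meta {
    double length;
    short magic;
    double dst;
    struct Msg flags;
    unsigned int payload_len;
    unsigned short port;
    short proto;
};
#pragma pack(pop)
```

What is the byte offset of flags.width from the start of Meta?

34

Msg: channels at 0 (size 1, align 1) → ends 1; pad 3 to align 4 for format; format at 4 (size 4, align 4) → ends 8; pitch at 8 (size 4, align 4) → ends 12; height at 12 (size 4, align 4) → ends 16; width at 16 (size 4, align 4) → ends 20; total 20 bytes, alignment 4
length at 0 (size 8, align 2) → ends 8
magic at 8 (size 2, align 2) → ends 10
dst at 10 (size 8, align 2) → ends 18
flags at 18 (size 20, align 2) → ends 38
within Msg: width at 16
18 + 16 = 34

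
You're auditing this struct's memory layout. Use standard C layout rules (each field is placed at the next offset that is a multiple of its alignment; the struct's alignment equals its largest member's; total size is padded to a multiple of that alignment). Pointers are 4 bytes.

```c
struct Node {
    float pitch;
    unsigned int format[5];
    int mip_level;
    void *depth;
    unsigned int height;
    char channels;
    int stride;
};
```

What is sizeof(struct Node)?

0..4  pitch  (4B, 4-aligned)
4..24  format  (20B, 4-aligned)
24..28  mip_level  (4B, 4-aligned)
28..32  depth  (4B, 4-aligned)
32..36  height  (4B, 4-aligned)
36..37  channels  (1B, 1-aligned)
37..40  -- padding (3B)
40..44  stride  (4B, 4-aligned)
sizeof = 44, alignof = 4

44 bytes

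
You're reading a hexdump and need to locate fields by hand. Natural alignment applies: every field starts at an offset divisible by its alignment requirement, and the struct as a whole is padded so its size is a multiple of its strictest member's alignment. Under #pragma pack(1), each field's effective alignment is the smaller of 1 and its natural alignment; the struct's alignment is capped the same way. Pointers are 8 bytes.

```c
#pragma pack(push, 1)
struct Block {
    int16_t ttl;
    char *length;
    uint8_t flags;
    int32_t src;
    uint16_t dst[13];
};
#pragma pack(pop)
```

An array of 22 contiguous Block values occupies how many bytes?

902

0..2  ttl  (2B, 1-aligned)
2..10  length  (8B, 1-aligned)
10..11  flags  (1B, 1-aligned)
11..15  src  (4B, 1-aligned)
15..41  dst  (26B, 1-aligned)
sizeof = 41, alignof = 1
array of 22: 22 × 41 = 902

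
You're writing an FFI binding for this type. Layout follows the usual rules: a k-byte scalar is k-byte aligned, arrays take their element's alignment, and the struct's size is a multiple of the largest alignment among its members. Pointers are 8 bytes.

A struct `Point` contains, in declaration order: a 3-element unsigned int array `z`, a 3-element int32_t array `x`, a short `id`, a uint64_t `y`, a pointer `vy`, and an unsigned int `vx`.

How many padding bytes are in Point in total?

10

@0: z [12B, align 4] → 12
@12: x [12B, align 4] → 24
@24: id [2B, align 2] → 26
+6 pad (align 8)
@32: y [8B, align 8] → 40
@40: vy [8B, align 8] → 48
@48: vx [4B, align 4] → 52
+4 tail pad (align 8)
size 56, align 8
data bytes 46, size 56 → padding 10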